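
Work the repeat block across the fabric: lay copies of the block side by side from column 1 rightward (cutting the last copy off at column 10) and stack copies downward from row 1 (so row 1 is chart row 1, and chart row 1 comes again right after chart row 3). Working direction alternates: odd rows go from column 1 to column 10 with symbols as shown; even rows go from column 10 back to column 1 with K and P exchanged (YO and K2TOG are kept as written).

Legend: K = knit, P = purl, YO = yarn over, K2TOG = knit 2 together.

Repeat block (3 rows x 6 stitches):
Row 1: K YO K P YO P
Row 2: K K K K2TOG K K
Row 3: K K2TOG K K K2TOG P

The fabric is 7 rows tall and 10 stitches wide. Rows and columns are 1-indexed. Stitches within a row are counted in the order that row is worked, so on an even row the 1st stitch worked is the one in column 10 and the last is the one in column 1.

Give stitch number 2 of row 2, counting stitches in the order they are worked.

For row 2: chart row = ((2-1) mod 3) + 1 = 2; this is a WS (even) row.
Chart row 2 tiled across columns 1-10: K K K K2TOG K K K K K K2TOG
Wrong side: read the tiled row from column 10 down to 1 and exchange K with P (leave YO, K2TOG).
Row 2 as worked: K2TOG P P P P P K2TOG P P P
The 2nd stitch worked is P.

== STITCH ==
P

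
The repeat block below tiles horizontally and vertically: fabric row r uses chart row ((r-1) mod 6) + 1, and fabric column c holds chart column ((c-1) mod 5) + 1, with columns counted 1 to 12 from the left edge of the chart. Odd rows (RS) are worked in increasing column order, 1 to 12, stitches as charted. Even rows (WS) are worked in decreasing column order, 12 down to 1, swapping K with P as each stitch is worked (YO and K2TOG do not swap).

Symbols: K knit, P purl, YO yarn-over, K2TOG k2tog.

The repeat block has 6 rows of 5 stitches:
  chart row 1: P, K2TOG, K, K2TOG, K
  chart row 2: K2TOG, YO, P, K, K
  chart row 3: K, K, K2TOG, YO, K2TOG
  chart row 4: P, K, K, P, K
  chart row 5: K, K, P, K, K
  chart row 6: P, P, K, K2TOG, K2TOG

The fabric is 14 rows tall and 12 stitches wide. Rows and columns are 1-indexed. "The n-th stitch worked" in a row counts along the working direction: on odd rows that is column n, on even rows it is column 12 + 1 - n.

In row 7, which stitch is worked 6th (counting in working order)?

Result:
P

Derivation:
Row 7: (7-1) mod 6 = 0, so use chart row 1. Odd row -> RS.
Chart row 1 tiled across columns 1-12: P K2TOG K K2TOG K P K2TOG K K2TOG K P K2TOG
RS: work column 1 to column 12, symbols as charted — the tiled row is the row as worked.
Stitch 6 in working order -> P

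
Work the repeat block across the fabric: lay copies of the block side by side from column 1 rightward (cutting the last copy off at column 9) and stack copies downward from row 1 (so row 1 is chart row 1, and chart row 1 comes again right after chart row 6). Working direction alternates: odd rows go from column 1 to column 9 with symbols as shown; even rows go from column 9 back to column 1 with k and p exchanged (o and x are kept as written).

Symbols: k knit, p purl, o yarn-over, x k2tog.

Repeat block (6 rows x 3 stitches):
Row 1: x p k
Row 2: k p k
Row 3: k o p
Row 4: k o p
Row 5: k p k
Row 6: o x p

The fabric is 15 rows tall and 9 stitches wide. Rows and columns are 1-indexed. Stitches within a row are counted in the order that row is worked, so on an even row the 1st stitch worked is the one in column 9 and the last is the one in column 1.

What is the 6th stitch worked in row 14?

== STITCH ==
p

Derivation:
Row 14: (14-1) mod 6 = 1, so use chart row 2. Even row -> WS.
Chart row 2 tiled across columns 1-9: k p k k p k k p k
WS row: flip the tiled sequence (start at column 9) and apply k<->p; o and x stay.
Row 14 as worked: p k p p k p p k p
Counting 6 along the worked row gives p.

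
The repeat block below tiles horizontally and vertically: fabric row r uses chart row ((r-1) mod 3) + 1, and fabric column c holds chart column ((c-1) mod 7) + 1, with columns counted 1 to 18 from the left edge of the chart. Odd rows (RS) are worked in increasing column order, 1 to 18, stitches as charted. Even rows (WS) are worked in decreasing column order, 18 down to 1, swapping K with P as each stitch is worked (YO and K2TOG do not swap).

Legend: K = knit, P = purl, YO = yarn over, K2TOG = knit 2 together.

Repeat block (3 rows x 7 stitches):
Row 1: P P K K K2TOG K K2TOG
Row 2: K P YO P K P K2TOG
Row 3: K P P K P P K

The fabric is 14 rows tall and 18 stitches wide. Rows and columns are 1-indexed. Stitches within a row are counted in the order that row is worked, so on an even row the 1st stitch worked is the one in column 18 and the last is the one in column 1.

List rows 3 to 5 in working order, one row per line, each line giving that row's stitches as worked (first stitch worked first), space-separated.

Row 3: chart row 3, RS - tile across columns 1-18 and work as-is.
Row 4: chart row 1, WS - tiled (columns 1-18): P P K K K2TOG K K2TOG P P K K K2TOG K K2TOG P P K K; work from column 18 back to 1 with K<->P swapped.
Row 5: chart row 2, RS - tile across columns 1-18 and work as-is.

== ROWS AS WORKED ==
K P P K P P K K P P K P P K K P P K
P P K K K2TOG P K2TOG P P K K K2TOG P K2TOG P P K K
K P YO P K P K2TOG K P YO P K P K2TOG K P YO P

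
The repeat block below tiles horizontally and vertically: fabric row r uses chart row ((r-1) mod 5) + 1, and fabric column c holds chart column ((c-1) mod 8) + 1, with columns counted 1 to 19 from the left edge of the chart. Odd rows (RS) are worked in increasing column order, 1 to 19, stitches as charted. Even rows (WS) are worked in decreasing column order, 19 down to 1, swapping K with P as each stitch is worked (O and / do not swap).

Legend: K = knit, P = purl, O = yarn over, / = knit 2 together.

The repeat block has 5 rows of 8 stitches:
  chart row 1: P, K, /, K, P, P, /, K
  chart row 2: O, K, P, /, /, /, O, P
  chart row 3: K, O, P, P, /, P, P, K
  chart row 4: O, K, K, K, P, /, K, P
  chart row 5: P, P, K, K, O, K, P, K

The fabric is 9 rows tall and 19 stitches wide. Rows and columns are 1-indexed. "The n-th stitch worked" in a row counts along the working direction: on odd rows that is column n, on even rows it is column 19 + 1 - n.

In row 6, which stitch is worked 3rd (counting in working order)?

Row 6 uses chart row ((6-1) mod 5)+1 = 1. Row 6 is even, so WS.
Chart row 1 tiled across columns 1-19: P K / K P P / K P K / K P P / K P K /
WS: work from column 19 back to column 1 (reverse the tiled row), swapping K<->P (O and / unchanged).
Row 6 as worked: / P K P / K K P / P K P / K K P / P K
Stitch 3 in working order -> K

Stitch:
K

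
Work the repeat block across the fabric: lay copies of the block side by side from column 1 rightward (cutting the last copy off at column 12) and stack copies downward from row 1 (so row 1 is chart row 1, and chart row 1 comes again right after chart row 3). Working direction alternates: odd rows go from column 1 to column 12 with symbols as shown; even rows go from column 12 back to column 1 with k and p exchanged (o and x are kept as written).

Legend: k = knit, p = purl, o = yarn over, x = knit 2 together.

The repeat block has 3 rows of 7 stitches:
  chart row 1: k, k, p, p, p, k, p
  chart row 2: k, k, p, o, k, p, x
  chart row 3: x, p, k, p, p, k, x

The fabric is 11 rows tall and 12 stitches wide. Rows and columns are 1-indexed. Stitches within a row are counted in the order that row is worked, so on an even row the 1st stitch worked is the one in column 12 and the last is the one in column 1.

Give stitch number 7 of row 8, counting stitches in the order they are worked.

Row 8: (8-1) mod 3 = 1, so use chart row 2. Even row -> WS.
Chart row 2 tiled across columns 1-12: k k p o k p x k k p o k
WS: work from column 12 back to column 1 (reverse the tiled row), swapping k<->p (o and x unchanged).
Row 8 as worked: p o k p p x k p o k p p
Stitch 7 in working order -> k

Result:
k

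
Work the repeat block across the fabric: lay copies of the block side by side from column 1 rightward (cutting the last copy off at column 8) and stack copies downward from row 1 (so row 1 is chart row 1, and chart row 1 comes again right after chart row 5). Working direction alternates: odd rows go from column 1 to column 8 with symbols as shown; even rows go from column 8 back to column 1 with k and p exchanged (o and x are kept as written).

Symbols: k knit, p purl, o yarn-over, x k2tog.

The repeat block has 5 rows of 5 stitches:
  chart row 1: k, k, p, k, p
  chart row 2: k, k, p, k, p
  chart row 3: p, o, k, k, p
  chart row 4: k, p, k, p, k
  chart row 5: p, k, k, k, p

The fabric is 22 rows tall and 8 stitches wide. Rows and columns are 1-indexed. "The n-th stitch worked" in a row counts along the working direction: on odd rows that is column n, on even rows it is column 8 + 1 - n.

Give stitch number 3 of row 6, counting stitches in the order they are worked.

== STITCH ==
p

Derivation:
Row 6 uses chart row ((6-1) mod 5)+1 = 1. Row 6 is even, so WS.
Chart row 1 tiled across columns 1-8: k k p k p k k p
WS row: flip the tiled sequence (start at column 8) and apply k<->p; o and x stay.
Row 6 as worked: k p p k p k p p
The 3rd stitch worked is p.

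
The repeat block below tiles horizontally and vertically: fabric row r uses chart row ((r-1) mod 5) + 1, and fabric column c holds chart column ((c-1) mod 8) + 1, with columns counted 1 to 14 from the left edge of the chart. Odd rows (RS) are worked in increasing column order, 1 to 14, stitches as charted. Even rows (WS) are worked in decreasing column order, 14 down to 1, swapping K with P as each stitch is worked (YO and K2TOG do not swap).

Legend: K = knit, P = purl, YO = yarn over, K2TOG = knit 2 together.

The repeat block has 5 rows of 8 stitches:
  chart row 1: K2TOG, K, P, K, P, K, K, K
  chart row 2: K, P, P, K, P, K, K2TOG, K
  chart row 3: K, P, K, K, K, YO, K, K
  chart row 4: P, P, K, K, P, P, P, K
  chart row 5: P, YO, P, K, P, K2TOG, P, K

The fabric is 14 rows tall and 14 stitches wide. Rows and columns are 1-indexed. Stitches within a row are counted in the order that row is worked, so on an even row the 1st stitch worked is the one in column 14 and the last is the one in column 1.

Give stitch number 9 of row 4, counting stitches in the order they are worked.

Result:
K

Derivation:
For row 4: chart row = ((4-1) mod 5) + 1 = 4; this is a WS (even) row.
Chart row 4 tiled across columns 1-14: P P K K P P P K P P K K P P
WS: work from column 14 back to column 1 (reverse the tiled row), swapping K<->P (YO and K2TOG unchanged).
Row 4 as worked: K K P P K K P K K K P P K K
Stitch 9 in working order -> K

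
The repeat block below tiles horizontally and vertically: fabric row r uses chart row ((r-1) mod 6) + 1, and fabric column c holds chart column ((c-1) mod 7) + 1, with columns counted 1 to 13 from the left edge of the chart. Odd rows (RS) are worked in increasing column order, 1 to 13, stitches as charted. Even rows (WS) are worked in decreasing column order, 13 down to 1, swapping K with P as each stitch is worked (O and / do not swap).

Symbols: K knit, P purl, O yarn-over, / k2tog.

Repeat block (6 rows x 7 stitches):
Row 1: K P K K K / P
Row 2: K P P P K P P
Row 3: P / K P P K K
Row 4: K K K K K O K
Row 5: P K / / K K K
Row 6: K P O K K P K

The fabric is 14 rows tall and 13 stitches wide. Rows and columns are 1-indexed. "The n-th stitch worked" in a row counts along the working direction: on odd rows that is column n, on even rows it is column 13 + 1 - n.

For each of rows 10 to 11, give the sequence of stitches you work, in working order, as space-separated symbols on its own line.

Row 10: chart row 4, WS - tiled (columns 1-13): K K K K K O K K K K K K O; work from column 13 back to 1 with K<->P swapped.
Row 11: chart row 5, RS - tile across columns 1-13 and work as-is.

Rows as worked:
O P P P P P P O P P P P P
P K / / K K K P K / / K K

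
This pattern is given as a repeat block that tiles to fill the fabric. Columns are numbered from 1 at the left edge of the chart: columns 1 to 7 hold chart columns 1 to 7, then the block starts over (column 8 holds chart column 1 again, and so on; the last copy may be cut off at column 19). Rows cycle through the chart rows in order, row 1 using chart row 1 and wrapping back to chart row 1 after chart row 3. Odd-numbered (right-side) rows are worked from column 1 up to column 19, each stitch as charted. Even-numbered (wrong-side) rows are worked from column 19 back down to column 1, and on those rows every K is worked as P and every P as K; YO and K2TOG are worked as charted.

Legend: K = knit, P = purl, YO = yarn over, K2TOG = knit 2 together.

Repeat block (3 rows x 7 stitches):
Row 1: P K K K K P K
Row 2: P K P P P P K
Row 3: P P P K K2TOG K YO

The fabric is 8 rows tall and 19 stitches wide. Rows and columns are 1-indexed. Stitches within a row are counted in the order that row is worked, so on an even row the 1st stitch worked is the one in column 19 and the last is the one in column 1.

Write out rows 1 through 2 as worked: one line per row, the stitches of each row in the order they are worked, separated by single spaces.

Row 1: chart row 1, RS - tile across columns 1-19 and work as-is.
Row 2: chart row 2, WS - tiled (columns 1-19): P K P P P P K P K P P P P K P K P P P; work from column 19 back to 1 with K<->P swapped.

== ROWS AS WORKED ==
P K K K K P K P K K K K P K P K K K K
K K K P K P K K K K P K P K K K K P K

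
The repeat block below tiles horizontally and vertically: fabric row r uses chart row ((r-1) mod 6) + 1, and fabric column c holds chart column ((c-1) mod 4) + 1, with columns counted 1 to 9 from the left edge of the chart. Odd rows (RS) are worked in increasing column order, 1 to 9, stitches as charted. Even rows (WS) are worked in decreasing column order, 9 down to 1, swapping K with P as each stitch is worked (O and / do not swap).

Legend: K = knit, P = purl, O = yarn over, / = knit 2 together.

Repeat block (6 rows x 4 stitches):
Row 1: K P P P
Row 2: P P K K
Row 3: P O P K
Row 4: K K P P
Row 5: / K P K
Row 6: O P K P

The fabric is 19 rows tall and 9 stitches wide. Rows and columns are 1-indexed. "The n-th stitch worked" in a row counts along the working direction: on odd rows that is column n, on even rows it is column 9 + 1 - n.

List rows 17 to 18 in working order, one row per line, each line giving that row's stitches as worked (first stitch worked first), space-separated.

Rows as worked:
/ K P K / K P K /
O K P K O K P K O

Derivation:
Row 17: chart row 5, RS - tile across columns 1-9 and work as-is.
Row 18: chart row 6, WS - tiled (columns 1-9): O P K P O P K P O; work from column 9 back to 1 with K<->P swapped.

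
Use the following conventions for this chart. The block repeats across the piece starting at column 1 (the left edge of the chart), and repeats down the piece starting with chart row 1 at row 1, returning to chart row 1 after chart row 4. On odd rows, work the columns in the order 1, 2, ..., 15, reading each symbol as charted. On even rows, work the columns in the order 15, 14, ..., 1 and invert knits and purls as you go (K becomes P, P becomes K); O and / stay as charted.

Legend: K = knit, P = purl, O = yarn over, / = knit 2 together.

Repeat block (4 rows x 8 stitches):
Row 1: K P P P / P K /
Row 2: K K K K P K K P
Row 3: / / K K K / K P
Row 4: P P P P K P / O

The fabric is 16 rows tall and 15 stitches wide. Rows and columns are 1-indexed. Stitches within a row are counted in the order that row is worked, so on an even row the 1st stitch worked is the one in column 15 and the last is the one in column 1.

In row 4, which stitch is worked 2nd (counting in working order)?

Row 4: (4-1) mod 4 = 3, so use chart row 4. Even row -> WS.
Chart row 4 tiled across columns 1-15: P P P P K P / O P P P P K P /
WS row: flip the tiled sequence (start at column 15) and apply K<->P; O and / stay.
Row 4 as worked: / K P K K K K O / K P K K K K
Counting 2 along the worked row gives K.

== STITCH ==
K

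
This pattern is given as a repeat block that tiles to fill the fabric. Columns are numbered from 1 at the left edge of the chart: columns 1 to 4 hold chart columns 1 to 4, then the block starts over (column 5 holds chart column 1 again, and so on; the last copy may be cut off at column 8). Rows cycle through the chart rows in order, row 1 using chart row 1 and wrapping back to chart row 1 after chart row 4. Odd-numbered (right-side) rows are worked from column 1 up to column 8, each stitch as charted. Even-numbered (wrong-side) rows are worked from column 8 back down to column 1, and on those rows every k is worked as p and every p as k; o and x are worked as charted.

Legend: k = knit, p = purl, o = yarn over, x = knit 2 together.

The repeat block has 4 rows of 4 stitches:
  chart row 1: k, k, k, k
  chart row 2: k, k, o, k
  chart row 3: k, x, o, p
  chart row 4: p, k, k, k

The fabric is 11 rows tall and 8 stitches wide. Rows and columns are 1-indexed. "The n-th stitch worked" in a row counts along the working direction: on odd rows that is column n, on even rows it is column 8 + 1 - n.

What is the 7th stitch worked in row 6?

== STITCH ==
p

Derivation:
Row 6 uses chart row ((6-1) mod 4)+1 = 2. Row 6 is even, so WS.
Chart row 2 tiled across columns 1-8: k k o k k k o k
WS: work from column 8 back to column 1 (reverse the tiled row), swapping k<->p (o and x unchanged).
Row 6 as worked: p o p p p o p p
Stitch 7 in working order -> p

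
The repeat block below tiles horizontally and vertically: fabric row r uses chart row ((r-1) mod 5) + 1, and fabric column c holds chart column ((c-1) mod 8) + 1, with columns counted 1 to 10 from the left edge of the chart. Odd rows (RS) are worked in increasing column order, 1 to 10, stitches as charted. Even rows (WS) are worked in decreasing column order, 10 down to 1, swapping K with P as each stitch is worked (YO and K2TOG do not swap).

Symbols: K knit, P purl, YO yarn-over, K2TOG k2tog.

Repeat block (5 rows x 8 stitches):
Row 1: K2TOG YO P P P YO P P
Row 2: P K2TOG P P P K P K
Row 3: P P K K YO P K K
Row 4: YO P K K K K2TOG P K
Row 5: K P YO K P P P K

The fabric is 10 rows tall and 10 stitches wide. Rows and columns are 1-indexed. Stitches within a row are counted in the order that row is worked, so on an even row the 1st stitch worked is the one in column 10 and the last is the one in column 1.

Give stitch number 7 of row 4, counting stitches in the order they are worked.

== STITCH ==
P

Derivation:
Row 4: (4-1) mod 5 = 3, so use chart row 4. Even row -> WS.
Chart row 4 tiled across columns 1-10: YO P K K K K2TOG P K YO P
WS row: flip the tiled sequence (start at column 10) and apply K<->P; YO and K2TOG stay.
Row 4 as worked: K YO P K K2TOG P P P K YO
Counting 7 along the worked row gives P.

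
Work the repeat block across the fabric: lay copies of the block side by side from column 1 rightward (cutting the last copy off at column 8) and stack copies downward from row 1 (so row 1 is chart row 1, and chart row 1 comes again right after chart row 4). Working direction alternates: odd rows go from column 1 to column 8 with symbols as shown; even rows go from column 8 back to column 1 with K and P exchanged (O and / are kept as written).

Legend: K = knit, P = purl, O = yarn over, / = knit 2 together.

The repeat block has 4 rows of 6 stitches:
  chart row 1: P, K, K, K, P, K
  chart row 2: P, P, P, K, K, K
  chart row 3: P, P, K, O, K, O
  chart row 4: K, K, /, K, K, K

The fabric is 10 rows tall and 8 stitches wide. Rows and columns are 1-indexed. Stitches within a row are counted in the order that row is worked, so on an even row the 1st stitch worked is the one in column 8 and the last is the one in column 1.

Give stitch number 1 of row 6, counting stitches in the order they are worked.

For row 6: chart row = ((6-1) mod 4) + 1 = 2; this is a WS (even) row.
Chart row 2 tiled across columns 1-8: P P P K K K P P
WS: work from column 8 back to column 1 (reverse the tiled row), swapping K<->P (O and / unchanged).
Row 6 as worked: K K P P P K K K
The 1st stitch worked is K.

== STITCH ==
K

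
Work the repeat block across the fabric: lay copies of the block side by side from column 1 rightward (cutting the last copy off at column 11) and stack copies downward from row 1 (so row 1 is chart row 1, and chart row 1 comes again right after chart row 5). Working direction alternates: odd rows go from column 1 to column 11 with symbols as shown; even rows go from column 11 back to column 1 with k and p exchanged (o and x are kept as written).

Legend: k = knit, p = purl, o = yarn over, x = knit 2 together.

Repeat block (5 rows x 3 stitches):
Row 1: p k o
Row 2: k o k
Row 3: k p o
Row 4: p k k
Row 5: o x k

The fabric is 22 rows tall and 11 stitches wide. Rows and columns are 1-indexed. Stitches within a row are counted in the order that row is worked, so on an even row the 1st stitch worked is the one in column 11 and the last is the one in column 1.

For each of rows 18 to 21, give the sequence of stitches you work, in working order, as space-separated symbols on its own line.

Row 18: chart row 3, WS - tiled (columns 1-11): k p o k p o k p o k p; work from column 11 back to 1 with k<->p swapped.
Row 19: chart row 4, RS - tile across columns 1-11 and work as-is.
Row 20: chart row 5, WS - tiled (columns 1-11): o x k o x k o x k o x; work from column 11 back to 1 with k<->p swapped.
Row 21: chart row 1, RS - tile across columns 1-11 and work as-is.

== ROWS AS WORKED ==
k p o k p o k p o k p
p k k p k k p k k p k
x o p x o p x o p x o
p k o p k o p k o p k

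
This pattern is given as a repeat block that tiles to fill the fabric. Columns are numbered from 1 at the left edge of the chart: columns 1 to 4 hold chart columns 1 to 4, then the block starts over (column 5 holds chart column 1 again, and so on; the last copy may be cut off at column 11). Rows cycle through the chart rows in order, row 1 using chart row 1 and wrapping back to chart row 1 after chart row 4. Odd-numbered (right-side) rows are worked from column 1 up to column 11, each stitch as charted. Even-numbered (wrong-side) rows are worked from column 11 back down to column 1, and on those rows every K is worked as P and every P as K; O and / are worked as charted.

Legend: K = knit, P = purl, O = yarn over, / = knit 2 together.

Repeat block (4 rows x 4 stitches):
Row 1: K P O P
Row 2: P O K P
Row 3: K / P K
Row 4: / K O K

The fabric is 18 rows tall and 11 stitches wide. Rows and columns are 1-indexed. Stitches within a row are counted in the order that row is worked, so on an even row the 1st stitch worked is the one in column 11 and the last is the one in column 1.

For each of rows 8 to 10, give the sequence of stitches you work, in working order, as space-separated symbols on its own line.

Row 8: chart row 4, WS - tiled (columns 1-11): / K O K / K O K / K O; work from column 11 back to 1 with K<->P swapped.
Row 9: chart row 1, RS - tile across columns 1-11 and work as-is.
Row 10: chart row 2, WS - tiled (columns 1-11): P O K P P O K P P O K; work from column 11 back to 1 with K<->P swapped.

Rows as worked:
O P / P O P / P O P /
K P O P K P O P K P O
P O K K P O K K P O K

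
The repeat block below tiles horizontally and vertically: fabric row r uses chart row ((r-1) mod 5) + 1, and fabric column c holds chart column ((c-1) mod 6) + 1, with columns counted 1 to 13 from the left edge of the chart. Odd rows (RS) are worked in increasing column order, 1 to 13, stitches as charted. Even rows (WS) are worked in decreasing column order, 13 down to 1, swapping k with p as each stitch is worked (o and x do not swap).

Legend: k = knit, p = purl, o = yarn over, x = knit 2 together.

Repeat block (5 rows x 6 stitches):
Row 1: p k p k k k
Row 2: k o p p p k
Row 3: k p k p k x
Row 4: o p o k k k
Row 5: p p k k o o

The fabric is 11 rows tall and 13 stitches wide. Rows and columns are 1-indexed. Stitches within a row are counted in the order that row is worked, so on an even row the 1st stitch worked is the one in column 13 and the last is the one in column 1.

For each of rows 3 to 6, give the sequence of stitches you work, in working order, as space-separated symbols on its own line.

== ROWS AS WORKED ==
k p k p k x k p k p k x k
o p p p o k o p p p o k o
p p k k o o p p k k o o p
k p p p k p k p p p k p k

Derivation:
Row 3: chart row 3, RS - tile across columns 1-13 and work as-is.
Row 4: chart row 4, WS - tiled (columns 1-13): o p o k k k o p o k k k o; work from column 13 back to 1 with k<->p swapped.
Row 5: chart row 5, RS - tile across columns 1-13 and work as-is.
Row 6: chart row 1, WS - tiled (columns 1-13): p k p k k k p k p k k k p; work from column 13 back to 1 with k<->p swapped.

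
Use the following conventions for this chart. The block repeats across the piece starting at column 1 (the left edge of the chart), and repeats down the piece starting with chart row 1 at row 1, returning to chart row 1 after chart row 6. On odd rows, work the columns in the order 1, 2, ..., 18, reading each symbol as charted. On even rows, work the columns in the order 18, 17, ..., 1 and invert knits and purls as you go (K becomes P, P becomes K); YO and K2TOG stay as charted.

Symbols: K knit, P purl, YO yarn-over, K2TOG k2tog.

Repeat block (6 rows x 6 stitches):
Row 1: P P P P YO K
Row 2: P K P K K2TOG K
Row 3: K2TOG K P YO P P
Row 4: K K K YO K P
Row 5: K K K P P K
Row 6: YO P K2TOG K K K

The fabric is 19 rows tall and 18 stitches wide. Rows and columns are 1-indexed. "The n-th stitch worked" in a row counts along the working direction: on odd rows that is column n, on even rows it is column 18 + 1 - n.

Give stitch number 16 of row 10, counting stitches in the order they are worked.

For row 10: chart row = ((10-1) mod 6) + 1 = 4; this is a WS (even) row.
Chart row 4 tiled across columns 1-18: K K K YO K P K K K YO K P K K K YO K P
WS: work from column 18 back to column 1 (reverse the tiled row), swapping K<->P (YO and K2TOG unchanged).
Row 10 as worked: K P YO P P P K P YO P P P K P YO P P P
Stitch 16 in working order -> P

== STITCH ==
P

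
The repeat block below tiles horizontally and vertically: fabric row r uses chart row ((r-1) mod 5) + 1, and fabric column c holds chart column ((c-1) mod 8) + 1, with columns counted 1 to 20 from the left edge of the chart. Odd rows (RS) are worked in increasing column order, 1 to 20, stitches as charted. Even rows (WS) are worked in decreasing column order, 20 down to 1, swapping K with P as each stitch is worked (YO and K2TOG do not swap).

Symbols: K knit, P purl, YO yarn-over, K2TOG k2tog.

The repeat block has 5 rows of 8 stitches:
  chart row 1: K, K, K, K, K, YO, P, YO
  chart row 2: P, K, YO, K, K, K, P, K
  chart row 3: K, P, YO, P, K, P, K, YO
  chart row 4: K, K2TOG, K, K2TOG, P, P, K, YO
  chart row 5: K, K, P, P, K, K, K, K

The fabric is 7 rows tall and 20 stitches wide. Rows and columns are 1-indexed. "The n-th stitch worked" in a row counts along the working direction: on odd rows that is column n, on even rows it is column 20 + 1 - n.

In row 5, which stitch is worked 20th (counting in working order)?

For row 5: chart row = ((5-1) mod 5) + 1 = 5; this is a RS (odd) row.
Chart row 5 tiled across columns 1-20: K K P P K K K K K K P P K K K K K K P P
RS: work column 1 to column 20, symbols as charted — the tiled row is the row as worked.
The 20th stitch worked is P.

== STITCH ==
P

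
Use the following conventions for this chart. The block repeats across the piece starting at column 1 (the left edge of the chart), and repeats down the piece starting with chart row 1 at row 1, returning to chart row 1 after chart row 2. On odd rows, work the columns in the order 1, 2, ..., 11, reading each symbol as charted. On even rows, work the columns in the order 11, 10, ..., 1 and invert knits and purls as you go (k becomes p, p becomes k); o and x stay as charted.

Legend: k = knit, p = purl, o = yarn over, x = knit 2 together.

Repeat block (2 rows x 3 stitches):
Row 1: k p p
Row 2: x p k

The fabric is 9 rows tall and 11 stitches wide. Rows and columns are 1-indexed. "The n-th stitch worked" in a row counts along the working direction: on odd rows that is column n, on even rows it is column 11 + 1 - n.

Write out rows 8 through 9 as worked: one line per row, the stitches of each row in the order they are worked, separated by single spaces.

Rows as worked:
k x p k x p k x p k x
k p p k p p k p p k p

Derivation:
Row 8: chart row 2, WS - tiled (columns 1-11): x p k x p k x p k x p; work from column 11 back to 1 with k<->p swapped.
Row 9: chart row 1, RS - tile across columns 1-11 and work as-is.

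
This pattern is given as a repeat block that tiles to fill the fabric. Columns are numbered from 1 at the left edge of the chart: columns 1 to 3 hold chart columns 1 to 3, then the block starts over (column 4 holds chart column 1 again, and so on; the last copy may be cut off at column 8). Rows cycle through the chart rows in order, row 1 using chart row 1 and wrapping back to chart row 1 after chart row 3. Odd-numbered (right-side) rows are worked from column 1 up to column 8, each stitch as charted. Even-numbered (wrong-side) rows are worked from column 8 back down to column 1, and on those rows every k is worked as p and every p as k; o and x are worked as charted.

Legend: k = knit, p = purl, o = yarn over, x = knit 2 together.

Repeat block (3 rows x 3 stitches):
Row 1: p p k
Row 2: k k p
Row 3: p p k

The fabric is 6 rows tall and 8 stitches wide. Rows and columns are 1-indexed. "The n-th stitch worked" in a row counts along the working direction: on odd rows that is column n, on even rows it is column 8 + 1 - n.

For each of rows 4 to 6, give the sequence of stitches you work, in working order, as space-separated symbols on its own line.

Row 4: chart row 1, WS - tiled (columns 1-8): p p k p p k p p; work from column 8 back to 1 with k<->p swapped.
Row 5: chart row 2, RS - tile across columns 1-8 and work as-is.
Row 6: chart row 3, WS - tiled (columns 1-8): p p k p p k p p; work from column 8 back to 1 with k<->p swapped.

Rows as worked:
k k p k k p k k
k k p k k p k k
k k p k k p k k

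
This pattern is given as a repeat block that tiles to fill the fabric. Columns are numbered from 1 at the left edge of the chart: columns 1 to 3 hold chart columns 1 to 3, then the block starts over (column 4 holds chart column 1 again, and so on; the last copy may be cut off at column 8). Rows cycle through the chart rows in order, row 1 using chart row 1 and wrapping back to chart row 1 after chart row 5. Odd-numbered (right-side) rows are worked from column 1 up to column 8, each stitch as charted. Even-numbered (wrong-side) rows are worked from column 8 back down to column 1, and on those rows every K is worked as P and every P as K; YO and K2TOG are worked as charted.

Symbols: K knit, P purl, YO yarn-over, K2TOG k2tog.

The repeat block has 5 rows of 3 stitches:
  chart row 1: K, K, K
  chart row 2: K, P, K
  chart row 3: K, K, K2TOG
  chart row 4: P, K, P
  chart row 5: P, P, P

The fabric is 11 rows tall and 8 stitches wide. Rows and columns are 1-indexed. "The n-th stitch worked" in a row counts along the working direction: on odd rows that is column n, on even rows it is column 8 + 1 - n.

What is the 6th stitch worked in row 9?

== STITCH ==
P

Derivation:
Row 9: (9-1) mod 5 = 3, so use chart row 4. Odd row -> RS.
Chart row 4 tiled across columns 1-8: P K P P K P P K
Right side: take the tiled row as-is (worked left to right from column 1).
The 6th stitch worked is P.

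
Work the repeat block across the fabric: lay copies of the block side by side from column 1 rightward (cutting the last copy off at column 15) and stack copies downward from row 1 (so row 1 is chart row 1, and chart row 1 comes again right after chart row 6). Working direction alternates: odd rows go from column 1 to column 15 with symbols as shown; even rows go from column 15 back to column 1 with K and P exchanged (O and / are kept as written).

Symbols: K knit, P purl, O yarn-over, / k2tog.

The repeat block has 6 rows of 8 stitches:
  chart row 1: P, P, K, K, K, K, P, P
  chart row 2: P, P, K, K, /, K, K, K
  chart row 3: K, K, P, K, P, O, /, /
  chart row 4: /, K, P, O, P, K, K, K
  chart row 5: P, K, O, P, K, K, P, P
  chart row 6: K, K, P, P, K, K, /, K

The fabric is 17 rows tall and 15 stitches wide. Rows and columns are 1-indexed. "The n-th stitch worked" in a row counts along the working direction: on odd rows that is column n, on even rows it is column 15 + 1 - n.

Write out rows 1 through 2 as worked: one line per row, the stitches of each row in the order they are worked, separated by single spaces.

Row 1: chart row 1, RS - tile across columns 1-15 and work as-is.
Row 2: chart row 2, WS - tiled (columns 1-15): P P K K / K K K P P K K / K K; work from column 15 back to 1 with K<->P swapped.

Result:
P P K K K K P P P P K K K K P
P P / P P K K P P P / P P K K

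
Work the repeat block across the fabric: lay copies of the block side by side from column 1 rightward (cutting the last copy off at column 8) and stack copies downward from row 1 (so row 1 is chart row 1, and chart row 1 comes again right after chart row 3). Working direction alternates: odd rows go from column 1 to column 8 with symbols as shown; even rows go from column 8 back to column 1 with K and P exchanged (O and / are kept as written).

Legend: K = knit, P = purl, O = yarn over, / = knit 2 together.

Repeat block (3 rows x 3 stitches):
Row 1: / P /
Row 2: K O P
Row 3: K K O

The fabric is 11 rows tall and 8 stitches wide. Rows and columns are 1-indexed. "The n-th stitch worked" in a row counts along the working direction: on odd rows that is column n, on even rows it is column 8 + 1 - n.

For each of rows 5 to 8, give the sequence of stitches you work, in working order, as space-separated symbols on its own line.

Row 5: chart row 2, RS - tile across columns 1-8 and work as-is.
Row 6: chart row 3, WS - tiled (columns 1-8): K K O K K O K K; work from column 8 back to 1 with K<->P swapped.
Row 7: chart row 1, RS - tile across columns 1-8 and work as-is.
Row 8: chart row 2, WS - tiled (columns 1-8): K O P K O P K O; work from column 8 back to 1 with K<->P swapped.

== ROWS AS WORKED ==
K O P K O P K O
P P O P P O P P
/ P / / P / / P
O P K O P K O P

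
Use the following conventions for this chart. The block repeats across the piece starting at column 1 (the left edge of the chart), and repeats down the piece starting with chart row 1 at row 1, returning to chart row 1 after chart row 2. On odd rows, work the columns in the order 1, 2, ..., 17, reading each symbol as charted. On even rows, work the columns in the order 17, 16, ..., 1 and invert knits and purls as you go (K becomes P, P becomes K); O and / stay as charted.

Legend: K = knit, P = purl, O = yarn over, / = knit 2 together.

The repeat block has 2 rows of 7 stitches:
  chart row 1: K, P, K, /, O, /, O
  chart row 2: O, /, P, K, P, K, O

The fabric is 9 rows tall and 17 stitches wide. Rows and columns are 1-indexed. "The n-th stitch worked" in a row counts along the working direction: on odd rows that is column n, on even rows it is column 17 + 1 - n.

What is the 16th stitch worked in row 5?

Row 5 uses chart row ((5-1) mod 2)+1 = 1. Row 5 is odd, so RS.
Chart row 1 tiled across columns 1-17: K P K / O / O K P K / O / O K P K
Right side: take the tiled row as-is (worked left to right from column 1).
The 16th stitch worked is P.

Result:
P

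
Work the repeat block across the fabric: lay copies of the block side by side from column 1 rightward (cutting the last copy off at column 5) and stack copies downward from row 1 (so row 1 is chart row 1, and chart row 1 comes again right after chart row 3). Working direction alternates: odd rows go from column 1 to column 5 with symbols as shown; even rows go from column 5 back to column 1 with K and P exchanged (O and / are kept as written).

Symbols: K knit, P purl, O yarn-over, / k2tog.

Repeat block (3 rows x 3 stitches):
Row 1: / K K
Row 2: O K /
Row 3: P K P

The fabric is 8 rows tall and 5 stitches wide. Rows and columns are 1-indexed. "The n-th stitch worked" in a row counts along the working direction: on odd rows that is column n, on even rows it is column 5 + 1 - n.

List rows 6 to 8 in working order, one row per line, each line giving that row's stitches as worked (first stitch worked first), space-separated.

Rows as worked:
P K K P K
/ K K / K
P O / P O

Derivation:
Row 6: chart row 3, WS - tiled (columns 1-5): P K P P K; work from column 5 back to 1 with K<->P swapped.
Row 7: chart row 1, RS - tile across columns 1-5 and work as-is.
Row 8: chart row 2, WS - tiled (columns 1-5): O K / O K; work from column 5 back to 1 with K<->P swapped.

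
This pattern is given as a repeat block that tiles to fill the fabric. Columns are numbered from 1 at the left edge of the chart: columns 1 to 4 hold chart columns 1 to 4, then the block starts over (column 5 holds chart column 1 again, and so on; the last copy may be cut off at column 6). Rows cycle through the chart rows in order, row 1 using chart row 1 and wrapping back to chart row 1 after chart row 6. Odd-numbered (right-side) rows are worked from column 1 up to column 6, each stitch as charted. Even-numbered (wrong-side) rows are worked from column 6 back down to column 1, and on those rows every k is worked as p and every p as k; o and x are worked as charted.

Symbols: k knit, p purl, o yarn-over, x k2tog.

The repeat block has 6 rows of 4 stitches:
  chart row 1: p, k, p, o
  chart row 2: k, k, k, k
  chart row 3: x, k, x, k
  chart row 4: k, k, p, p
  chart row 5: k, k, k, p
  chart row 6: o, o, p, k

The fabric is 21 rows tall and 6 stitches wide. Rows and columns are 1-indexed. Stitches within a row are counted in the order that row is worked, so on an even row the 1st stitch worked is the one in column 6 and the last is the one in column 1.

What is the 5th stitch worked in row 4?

== STITCH ==
p

Derivation:
For row 4: chart row = ((4-1) mod 6) + 1 = 4; this is a WS (even) row.
Chart row 4 tiled across columns 1-6: k k p p k k
Wrong side: read the tiled row from column 6 down to 1 and exchange k with p (leave o, x).
Row 4 as worked: p p k k p p
Stitch 5 in working order -> p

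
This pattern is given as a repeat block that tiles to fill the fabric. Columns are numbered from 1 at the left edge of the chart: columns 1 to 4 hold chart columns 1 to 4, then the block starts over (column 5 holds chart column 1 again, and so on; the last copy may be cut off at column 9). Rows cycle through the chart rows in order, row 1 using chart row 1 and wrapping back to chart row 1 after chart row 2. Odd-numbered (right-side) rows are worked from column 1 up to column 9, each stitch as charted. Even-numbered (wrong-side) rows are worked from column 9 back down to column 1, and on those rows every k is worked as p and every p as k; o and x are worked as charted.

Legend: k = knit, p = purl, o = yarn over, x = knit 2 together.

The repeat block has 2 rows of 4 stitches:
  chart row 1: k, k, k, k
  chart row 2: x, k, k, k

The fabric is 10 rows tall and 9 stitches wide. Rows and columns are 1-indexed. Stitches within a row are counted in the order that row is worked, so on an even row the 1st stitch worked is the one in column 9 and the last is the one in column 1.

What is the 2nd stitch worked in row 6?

Result:
p

Derivation:
Row 6: (6-1) mod 2 = 1, so use chart row 2. Even row -> WS.
Chart row 2 tiled across columns 1-9: x k k k x k k k x
WS: work from column 9 back to column 1 (reverse the tiled row), swapping k<->p (o and x unchanged).
Row 6 as worked: x p p p x p p p x
Counting 2 along the worked row gives p.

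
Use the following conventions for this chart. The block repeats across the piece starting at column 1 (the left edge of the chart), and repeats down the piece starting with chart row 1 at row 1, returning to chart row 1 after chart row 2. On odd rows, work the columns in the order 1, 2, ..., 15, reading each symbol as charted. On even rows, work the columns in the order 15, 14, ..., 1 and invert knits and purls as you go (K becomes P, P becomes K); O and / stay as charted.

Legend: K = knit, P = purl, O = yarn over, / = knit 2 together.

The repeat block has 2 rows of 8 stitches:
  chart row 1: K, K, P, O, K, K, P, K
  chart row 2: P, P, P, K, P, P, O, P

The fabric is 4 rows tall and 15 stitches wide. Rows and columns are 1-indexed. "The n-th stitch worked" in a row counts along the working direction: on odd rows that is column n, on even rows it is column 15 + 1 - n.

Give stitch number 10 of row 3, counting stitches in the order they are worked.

For row 3: chart row = ((3-1) mod 2) + 1 = 1; this is a RS (odd) row.
Chart row 1 tiled across columns 1-15: K K P O K K P K K K P O K K P
Right side: take the tiled row as-is (worked left to right from column 1).
The 10th stitch worked is K.

Result:
K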